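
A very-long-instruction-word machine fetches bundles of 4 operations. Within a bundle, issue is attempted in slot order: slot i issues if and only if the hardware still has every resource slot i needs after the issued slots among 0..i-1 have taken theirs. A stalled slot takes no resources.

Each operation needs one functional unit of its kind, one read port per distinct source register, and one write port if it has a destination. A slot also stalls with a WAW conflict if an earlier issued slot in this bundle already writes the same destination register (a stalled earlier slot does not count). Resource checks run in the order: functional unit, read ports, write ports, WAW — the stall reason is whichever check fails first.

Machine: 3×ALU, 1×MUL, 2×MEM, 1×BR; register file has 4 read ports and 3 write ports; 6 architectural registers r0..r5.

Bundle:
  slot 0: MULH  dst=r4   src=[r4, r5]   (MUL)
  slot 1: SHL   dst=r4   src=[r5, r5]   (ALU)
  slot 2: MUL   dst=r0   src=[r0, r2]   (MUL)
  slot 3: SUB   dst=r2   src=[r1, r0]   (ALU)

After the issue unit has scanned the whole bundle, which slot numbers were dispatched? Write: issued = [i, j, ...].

slot 0 (MUL): ISSUE — free A3,Mu0,Ld2,B1 rp2 wp2
slot 1 (ALU): stall WAW — free A3,Mu0,Ld2,B1 rp2 wp2
slot 2 (MUL): stall FU — free A3,Mu0,Ld2,B1 rp2 wp2
slot 3 (ALU): ISSUE — free A2,Mu0,Ld2,B1 rp0 wp1

issued = [0, 3]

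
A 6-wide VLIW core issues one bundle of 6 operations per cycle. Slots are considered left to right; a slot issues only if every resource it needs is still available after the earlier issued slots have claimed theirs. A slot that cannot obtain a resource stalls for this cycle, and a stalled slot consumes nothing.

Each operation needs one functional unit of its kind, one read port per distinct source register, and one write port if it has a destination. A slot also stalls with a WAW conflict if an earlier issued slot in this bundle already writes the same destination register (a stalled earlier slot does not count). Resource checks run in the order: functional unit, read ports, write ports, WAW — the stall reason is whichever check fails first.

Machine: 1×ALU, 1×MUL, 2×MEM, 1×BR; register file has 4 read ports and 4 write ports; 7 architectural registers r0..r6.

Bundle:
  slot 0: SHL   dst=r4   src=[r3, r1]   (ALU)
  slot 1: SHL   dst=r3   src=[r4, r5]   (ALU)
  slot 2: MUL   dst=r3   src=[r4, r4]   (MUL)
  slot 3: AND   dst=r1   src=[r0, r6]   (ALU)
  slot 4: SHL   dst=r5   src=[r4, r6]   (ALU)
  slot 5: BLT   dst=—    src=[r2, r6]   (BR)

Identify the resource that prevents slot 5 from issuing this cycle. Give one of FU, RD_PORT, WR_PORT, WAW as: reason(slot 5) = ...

slot 0 (ALU): ISSUE — free A0,Mu1,Ld2,B1 rp2 wp3
slot 1 (ALU): stall FU — free A0,Mu1,Ld2,B1 rp2 wp3
slot 2 (MUL): ISSUE — free A0,Mu0,Ld2,B1 rp1 wp2
slot 3 (ALU): stall FU — free A0,Mu0,Ld2,B1 rp1 wp2
slot 4 (ALU): stall FU — free A0,Mu0,Ld2,B1 rp1 wp2
slot 5 (BR): stall RD_PORT — free A0,Mu0,Ld2,B1 rp1 wp2

reason(slot 5) = RD_PORT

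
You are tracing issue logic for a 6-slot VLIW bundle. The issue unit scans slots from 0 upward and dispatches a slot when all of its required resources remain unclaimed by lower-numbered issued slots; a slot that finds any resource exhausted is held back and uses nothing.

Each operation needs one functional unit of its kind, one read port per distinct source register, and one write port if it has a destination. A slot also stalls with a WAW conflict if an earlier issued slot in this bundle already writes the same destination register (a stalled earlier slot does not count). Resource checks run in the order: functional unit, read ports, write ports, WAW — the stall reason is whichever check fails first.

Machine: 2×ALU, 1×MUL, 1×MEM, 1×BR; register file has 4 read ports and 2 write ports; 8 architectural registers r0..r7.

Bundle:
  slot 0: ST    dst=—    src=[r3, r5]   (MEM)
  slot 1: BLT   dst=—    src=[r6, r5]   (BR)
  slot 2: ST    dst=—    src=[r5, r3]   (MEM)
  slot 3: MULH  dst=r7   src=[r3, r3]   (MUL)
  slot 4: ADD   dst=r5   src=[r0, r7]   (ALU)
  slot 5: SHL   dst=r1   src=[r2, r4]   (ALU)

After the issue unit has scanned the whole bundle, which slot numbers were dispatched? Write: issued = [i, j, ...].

issued = [0, 1]

  0. MEM ⇒ go  {2A/1Mu/0Ld/1B | 2r 2w}
  1. BR ⇒ go  {2A/1Mu/0Ld/0B | 0r 2w}
  2. MEM ⇒ no(FU)  {2A/1Mu/0Ld/0B | 0r 2w}
  3. MUL→r7 ⇒ no(RD_PORT)  {2A/1Mu/0Ld/0B | 0r 2w}
  4. ALU→r5 ⇒ no(RD_PORT)  {2A/1Mu/0Ld/0B | 0r 2w}
  5. ALU→r1 ⇒ no(RD_PORT)  {2A/1Mu/0Ld/0B | 0r 2w}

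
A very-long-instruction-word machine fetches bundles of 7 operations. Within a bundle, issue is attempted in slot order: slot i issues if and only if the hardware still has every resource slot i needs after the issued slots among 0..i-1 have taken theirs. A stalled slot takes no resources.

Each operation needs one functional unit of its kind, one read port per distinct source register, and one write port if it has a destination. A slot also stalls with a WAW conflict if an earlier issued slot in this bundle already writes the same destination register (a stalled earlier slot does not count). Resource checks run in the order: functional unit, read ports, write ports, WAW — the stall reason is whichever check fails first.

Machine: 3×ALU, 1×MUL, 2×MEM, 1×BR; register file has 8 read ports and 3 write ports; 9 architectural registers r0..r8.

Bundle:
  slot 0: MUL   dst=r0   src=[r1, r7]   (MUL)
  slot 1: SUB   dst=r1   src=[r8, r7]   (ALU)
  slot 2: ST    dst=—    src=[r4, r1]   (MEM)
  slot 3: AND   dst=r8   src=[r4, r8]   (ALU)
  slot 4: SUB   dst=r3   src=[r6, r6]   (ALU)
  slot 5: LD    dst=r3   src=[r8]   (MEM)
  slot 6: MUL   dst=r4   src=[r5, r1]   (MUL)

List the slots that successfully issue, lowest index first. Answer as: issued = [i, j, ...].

slot 0 (MUL): ISSUE — free A3,Mu0,Ld2,B1 rp6 wp2
slot 1 (ALU): ISSUE — free A2,Mu0,Ld2,B1 rp4 wp1
slot 2 (MEM): ISSUE — free A2,Mu0,Ld1,B1 rp2 wp1
slot 3 (ALU): ISSUE — free A1,Mu0,Ld1,B1 rp0 wp0
slot 4 (ALU): stall RD_PORT — free A1,Mu0,Ld1,B1 rp0 wp0
slot 5 (MEM): stall RD_PORT — free A1,Mu0,Ld1,B1 rp0 wp0
slot 6 (MUL): stall FU — free A1,Mu0,Ld1,B1 rp0 wp0

issued = [0, 1, 2, 3]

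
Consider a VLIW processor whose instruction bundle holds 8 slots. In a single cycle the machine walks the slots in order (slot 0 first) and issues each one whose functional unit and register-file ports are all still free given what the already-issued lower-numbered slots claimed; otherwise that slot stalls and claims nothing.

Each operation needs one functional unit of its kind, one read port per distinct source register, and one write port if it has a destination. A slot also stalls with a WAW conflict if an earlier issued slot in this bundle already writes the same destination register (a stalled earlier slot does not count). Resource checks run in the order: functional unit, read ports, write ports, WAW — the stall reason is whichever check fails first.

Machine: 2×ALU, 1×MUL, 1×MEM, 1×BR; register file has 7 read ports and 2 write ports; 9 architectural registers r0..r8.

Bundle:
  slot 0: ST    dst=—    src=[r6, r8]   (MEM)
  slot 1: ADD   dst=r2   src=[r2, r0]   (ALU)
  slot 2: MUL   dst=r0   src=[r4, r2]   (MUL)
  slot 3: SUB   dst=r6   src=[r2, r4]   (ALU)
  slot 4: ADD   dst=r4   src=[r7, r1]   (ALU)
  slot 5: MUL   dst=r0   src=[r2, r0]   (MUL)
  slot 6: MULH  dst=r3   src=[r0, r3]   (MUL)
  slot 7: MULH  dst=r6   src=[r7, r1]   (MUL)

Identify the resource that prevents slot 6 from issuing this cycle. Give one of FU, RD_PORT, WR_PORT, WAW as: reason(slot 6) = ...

slot 0 (MEM): ISSUE — free A2,Mu1,Ld0,B1 rp5 wp2
slot 1 (ALU): ISSUE — free A1,Mu1,Ld0,B1 rp3 wp1
slot 2 (MUL): ISSUE — free A1,Mu0,Ld0,B1 rp1 wp0
slot 3 (ALU): stall RD_PORT — free A1,Mu0,Ld0,B1 rp1 wp0
slot 4 (ALU): stall RD_PORT — free A1,Mu0,Ld0,B1 rp1 wp0
slot 5 (MUL): stall FU — free A1,Mu0,Ld0,B1 rp1 wp0
slot 6 (MUL): stall FU — free A1,Mu0,Ld0,B1 rp1 wp0
slot 7 (MUL): stall FU — free A1,Mu0,Ld0,B1 rp1 wp0

reason(slot 6) = FU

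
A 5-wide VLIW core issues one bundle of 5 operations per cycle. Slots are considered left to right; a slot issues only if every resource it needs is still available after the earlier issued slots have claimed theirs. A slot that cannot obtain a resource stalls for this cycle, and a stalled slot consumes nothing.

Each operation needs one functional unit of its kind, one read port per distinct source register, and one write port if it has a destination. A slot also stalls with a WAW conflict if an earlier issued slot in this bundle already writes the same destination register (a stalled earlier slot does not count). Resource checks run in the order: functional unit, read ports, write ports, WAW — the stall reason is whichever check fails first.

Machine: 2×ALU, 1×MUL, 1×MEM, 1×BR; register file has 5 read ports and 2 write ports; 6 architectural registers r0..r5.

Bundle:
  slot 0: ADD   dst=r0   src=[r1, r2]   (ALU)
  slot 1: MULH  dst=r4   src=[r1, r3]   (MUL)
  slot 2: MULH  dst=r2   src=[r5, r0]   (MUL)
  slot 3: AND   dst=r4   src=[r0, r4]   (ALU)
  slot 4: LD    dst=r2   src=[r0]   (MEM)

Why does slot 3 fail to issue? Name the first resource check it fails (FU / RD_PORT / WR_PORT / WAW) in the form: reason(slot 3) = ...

(0) want 1×ALU +2rd +1wr — yes → AL1|MU1|ME1|BR1|rd3|wr1
(1) want 1×MUL +2rd +1wr — yes → AL1|MU0|ME1|BR1|rd1|wr0
(2) want 1×MUL +2rd +1wr — FU → AL1|MU0|ME1|BR1|rd1|wr0
(3) want 1×ALU +2rd +1wr — RD_PORT → AL1|MU0|ME1|BR1|rd1|wr0
(4) want 1×MEM +1rd +1wr — WR_PORT → AL1|MU0|ME1|BR1|rd1|wr0

reason(slot 3) = RD_PORT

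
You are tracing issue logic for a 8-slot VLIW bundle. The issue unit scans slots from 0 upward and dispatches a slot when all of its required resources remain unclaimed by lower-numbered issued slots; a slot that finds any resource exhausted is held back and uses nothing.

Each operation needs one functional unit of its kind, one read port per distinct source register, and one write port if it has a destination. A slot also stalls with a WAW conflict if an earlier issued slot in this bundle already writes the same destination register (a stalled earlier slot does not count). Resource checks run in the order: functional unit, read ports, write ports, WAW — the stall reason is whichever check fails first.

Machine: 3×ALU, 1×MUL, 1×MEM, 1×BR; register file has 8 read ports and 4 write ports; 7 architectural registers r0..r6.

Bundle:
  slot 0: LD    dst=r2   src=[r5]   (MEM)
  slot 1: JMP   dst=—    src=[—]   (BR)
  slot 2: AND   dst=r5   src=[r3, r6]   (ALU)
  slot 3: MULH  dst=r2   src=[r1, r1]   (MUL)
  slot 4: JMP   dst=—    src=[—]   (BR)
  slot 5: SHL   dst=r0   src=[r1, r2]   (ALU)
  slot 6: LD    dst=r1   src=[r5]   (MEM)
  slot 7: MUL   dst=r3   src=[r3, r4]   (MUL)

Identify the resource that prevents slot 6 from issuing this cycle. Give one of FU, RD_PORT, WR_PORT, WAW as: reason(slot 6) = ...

reason(slot 6) = FU

  0. MEM→r2 ⇒ go  {3A/1Mu/0Ld/1B | 7r 3w}
  1. BR ⇒ go  {3A/1Mu/0Ld/0B | 7r 3w}
  2. ALU→r5 ⇒ go  {2A/1Mu/0Ld/0B | 5r 2w}
  3. MUL→r2 ⇒ no(WAW)  {2A/1Mu/0Ld/0B | 5r 2w}
  4. BR ⇒ no(FU)  {2A/1Mu/0Ld/0B | 5r 2w}
  5. ALU→r0 ⇒ go  {1A/1Mu/0Ld/0B | 3r 1w}
  6. MEM→r1 ⇒ no(FU)  {1A/1Mu/0Ld/0B | 3r 1w}
  7. MUL→r3 ⇒ go  {1A/0Mu/0Ld/0B | 1r 0w}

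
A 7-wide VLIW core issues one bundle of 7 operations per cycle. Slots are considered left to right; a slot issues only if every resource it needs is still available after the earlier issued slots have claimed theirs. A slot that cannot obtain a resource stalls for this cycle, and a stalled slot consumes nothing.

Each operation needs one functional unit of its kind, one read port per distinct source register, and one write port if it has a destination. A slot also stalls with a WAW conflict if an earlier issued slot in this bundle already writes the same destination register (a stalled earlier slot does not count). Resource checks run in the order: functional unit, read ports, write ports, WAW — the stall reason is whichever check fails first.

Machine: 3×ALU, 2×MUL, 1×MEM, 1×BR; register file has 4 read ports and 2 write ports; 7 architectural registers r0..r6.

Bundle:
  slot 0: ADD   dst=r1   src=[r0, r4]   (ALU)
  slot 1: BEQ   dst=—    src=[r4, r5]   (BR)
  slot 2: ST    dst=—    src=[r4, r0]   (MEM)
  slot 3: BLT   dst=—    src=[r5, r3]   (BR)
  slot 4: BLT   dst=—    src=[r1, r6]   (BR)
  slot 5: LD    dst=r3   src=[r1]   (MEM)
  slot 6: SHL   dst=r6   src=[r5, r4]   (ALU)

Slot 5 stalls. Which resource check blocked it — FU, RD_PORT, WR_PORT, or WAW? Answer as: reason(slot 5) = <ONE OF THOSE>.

  0. ALU→r1 ⇒ go  {2A/2Mu/1Ld/1B | 2r 1w}
  1. BR ⇒ go  {2A/2Mu/1Ld/0B | 0r 1w}
  2. MEM ⇒ no(RD_PORT)  {2A/2Mu/1Ld/0B | 0r 1w}
  3. BR ⇒ no(FU)  {2A/2Mu/1Ld/0B | 0r 1w}
  4. BR ⇒ no(FU)  {2A/2Mu/1Ld/0B | 0r 1w}
  5. MEM→r3 ⇒ no(RD_PORT)  {2A/2Mu/1Ld/0B | 0r 1w}
  6. ALU→r6 ⇒ no(RD_PORT)  {2A/2Mu/1Ld/0B | 0r 1w}

reason(slot 5) = RD_PORT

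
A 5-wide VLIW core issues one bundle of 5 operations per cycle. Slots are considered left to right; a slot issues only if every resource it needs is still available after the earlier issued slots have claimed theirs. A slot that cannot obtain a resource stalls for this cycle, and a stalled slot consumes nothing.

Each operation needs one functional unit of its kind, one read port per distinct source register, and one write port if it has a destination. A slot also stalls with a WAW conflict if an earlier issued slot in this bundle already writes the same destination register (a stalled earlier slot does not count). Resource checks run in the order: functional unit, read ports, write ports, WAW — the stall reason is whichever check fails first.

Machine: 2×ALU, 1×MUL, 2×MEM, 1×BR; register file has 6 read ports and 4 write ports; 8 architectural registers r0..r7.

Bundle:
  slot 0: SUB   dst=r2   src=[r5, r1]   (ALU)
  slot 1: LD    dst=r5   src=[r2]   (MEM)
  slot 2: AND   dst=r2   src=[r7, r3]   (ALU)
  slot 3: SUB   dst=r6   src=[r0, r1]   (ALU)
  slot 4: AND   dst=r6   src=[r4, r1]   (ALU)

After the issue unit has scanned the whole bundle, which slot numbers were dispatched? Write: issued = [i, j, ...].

issued = [0, 1, 3]

slot 0 (ALU): ISSUE — free A1,Mu1,Ld2,B1 rp4 wp3
slot 1 (MEM): ISSUE — free A1,Mu1,Ld1,B1 rp3 wp2
slot 2 (ALU): stall WAW — free A1,Mu1,Ld1,B1 rp3 wp2
slot 3 (ALU): ISSUE — free A0,Mu1,Ld1,B1 rp1 wp1
slot 4 (ALU): stall FU — free A0,Mu1,Ld1,B1 rp1 wp1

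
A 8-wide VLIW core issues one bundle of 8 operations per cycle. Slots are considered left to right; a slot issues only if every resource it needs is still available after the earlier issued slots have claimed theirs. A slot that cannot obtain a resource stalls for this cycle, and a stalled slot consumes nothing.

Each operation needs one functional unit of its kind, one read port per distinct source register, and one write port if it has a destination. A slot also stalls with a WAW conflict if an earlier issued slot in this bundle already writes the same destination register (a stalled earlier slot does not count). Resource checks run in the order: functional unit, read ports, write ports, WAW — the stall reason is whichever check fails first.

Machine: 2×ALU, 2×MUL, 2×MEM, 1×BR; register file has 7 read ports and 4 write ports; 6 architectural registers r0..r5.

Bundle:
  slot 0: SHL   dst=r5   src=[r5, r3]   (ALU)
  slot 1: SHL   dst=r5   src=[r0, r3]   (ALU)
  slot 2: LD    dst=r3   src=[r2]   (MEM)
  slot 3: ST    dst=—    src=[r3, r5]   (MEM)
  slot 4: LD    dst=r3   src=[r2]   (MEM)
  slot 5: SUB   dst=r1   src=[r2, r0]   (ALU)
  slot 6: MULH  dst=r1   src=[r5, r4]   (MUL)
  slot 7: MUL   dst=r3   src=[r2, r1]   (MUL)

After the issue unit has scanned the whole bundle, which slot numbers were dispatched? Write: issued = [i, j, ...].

issued = [0, 2, 3, 5]

#0 ALU src=r5,r3 dispatched  <A:1 Mu:2 Ld:2 B:1 rd:5 wr:3>
#1 ALU src=r0,r3 held:WAW  <A:1 Mu:2 Ld:2 B:1 rd:5 wr:3>
#2 MEM src=r2 dispatched  <A:1 Mu:2 Ld:1 B:1 rd:4 wr:2>
#3 MEM src=r3,r5 dispatched  <A:1 Mu:2 Ld:0 B:1 rd:2 wr:2>
#4 MEM src=r2 held:FU  <A:1 Mu:2 Ld:0 B:1 rd:2 wr:2>
#5 ALU src=r2,r0 dispatched  <A:0 Mu:2 Ld:0 B:1 rd:0 wr:1>
#6 MUL src=r5,r4 held:RD_PORT  <A:0 Mu:2 Ld:0 B:1 rd:0 wr:1>
#7 MUL src=r2,r1 held:RD_PORT  <A:0 Mu:2 Ld:0 B:1 rd:0 wr:1>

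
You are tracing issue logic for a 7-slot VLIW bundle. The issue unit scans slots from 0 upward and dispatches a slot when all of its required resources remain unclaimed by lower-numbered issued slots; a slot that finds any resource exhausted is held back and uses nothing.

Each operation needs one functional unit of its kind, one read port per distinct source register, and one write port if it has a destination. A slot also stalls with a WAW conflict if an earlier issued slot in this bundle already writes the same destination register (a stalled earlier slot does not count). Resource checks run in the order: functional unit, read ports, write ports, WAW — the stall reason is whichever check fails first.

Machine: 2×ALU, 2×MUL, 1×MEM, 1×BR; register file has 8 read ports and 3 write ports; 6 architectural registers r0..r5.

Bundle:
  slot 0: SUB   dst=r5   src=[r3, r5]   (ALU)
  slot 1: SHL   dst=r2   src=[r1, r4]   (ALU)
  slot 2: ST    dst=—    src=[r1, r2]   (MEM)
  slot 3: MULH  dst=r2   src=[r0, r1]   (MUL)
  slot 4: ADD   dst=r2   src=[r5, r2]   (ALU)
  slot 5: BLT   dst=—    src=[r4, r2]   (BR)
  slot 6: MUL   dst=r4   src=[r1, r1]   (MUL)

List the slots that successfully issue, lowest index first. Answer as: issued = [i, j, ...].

issued = [0, 1, 2, 5]

#0 ALU src=r3,r5 dispatched  <A:1 Mu:2 Ld:1 B:1 rd:6 wr:2>
#1 ALU src=r1,r4 dispatched  <A:0 Mu:2 Ld:1 B:1 rd:4 wr:1>
#2 MEM src=r1,r2 dispatched  <A:0 Mu:2 Ld:0 B:1 rd:2 wr:1>
#3 MUL src=r0,r1 held:WAW  <A:0 Mu:2 Ld:0 B:1 rd:2 wr:1>
#4 ALU src=r5,r2 held:FU  <A:0 Mu:2 Ld:0 B:1 rd:2 wr:1>
#5 BR src=r4,r2 dispatched  <A:0 Mu:2 Ld:0 B:0 rd:0 wr:1>
#6 MUL src=r1,r1 held:RD_PORT  <A:0 Mu:2 Ld:0 B:0 rd:0 wr:1>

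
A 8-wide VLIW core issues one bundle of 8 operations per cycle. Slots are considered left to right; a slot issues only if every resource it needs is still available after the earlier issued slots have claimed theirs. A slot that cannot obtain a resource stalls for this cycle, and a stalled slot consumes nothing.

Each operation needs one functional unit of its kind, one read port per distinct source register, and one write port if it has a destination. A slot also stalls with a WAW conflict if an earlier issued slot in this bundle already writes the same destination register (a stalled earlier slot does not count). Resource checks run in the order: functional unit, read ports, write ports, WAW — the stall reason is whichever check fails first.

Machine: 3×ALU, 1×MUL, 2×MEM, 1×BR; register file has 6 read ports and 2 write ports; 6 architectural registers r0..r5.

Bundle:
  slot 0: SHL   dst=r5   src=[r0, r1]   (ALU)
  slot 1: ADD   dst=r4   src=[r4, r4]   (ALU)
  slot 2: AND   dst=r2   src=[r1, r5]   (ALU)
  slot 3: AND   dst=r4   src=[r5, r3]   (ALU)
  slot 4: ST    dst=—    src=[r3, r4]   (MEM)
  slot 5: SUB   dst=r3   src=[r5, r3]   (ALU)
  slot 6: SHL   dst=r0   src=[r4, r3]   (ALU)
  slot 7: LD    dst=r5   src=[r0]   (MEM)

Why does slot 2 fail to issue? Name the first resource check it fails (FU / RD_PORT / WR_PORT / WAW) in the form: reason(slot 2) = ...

reason(slot 2) = WR_PORT

slot 0 (ALU): ISSUE — free A2,Mu1,Ld2,B1 rp4 wp1
slot 1 (ALU): ISSUE — free A1,Mu1,Ld2,B1 rp3 wp0
slot 2 (ALU): stall WR_PORT — free A1,Mu1,Ld2,B1 rp3 wp0
slot 3 (ALU): stall WR_PORT — free A1,Mu1,Ld2,B1 rp3 wp0
slot 4 (MEM): ISSUE — free A1,Mu1,Ld1,B1 rp1 wp0
slot 5 (ALU): stall RD_PORT — free A1,Mu1,Ld1,B1 rp1 wp0
slot 6 (ALU): stall RD_PORT — free A1,Mu1,Ld1,B1 rp1 wp0
slot 7 (MEM): stall WR_PORT — free A1,Mu1,Ld1,B1 rp1 wp0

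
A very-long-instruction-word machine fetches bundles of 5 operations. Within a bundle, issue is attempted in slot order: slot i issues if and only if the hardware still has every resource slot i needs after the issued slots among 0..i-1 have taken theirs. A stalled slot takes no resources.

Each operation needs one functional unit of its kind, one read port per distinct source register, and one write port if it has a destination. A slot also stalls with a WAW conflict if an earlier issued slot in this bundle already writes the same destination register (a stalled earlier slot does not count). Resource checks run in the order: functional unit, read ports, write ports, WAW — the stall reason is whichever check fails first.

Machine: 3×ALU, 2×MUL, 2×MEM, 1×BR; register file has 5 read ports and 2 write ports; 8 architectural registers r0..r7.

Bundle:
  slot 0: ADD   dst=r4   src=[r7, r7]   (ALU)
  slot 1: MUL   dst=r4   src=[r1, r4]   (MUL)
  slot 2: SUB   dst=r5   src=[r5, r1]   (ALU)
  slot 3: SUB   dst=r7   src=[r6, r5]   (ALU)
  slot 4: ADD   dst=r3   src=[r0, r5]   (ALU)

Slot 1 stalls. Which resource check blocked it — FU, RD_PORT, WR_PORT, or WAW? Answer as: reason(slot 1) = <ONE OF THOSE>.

  0. ALU→r4 ⇒ go  {2A/2Mu/2Ld/1B | 4r 1w}
  1. MUL→r4 ⇒ no(WAW)  {2A/2Mu/2Ld/1B | 4r 1w}
  2. ALU→r5 ⇒ go  {1A/2Mu/2Ld/1B | 2r 0w}
  3. ALU→r7 ⇒ no(WR_PORT)  {1A/2Mu/2Ld/1B | 2r 0w}
  4. ALU→r3 ⇒ no(WR_PORT)  {1A/2Mu/2Ld/1B | 2r 0w}

reason(slot 1) = WAW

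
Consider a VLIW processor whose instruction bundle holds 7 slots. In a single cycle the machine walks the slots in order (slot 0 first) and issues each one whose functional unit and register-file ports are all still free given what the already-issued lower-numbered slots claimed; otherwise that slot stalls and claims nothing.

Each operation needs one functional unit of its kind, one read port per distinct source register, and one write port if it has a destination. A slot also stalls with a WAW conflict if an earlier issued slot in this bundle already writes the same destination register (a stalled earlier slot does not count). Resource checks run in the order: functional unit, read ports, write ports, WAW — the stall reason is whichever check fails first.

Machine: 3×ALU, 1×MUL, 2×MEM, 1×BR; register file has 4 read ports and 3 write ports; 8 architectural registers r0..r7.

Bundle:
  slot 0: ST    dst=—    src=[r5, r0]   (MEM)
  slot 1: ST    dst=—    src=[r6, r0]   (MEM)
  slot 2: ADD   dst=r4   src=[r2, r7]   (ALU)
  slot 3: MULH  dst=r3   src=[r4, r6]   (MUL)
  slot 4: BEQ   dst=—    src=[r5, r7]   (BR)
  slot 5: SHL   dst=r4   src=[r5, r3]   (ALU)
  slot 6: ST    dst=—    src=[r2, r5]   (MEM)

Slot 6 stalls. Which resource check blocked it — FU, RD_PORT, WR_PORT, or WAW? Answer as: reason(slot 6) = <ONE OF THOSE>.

[0] MEM needs rd=2 wr=0: ok; after: ALU=3 MUL=1 MEM=1 BR=1, R=2, W=3
[1] MEM needs rd=2 wr=0: ok; after: ALU=3 MUL=1 MEM=0 BR=1, R=0, W=3
[2] ALU needs rd=2 wr=1: RD_PORT; after: ALU=3 MUL=1 MEM=0 BR=1, R=0, W=3
[3] MUL needs rd=2 wr=1: RD_PORT; after: ALU=3 MUL=1 MEM=0 BR=1, R=0, W=3
[4] BR needs rd=2 wr=0: RD_PORT; after: ALU=3 MUL=1 MEM=0 BR=1, R=0, W=3
[5] ALU needs rd=2 wr=1: RD_PORT; after: ALU=3 MUL=1 MEM=0 BR=1, R=0, W=3
[6] MEM needs rd=2 wr=0: FU; after: ALU=3 MUL=1 MEM=0 BR=1, R=0, W=3

reason(slot 6) = FU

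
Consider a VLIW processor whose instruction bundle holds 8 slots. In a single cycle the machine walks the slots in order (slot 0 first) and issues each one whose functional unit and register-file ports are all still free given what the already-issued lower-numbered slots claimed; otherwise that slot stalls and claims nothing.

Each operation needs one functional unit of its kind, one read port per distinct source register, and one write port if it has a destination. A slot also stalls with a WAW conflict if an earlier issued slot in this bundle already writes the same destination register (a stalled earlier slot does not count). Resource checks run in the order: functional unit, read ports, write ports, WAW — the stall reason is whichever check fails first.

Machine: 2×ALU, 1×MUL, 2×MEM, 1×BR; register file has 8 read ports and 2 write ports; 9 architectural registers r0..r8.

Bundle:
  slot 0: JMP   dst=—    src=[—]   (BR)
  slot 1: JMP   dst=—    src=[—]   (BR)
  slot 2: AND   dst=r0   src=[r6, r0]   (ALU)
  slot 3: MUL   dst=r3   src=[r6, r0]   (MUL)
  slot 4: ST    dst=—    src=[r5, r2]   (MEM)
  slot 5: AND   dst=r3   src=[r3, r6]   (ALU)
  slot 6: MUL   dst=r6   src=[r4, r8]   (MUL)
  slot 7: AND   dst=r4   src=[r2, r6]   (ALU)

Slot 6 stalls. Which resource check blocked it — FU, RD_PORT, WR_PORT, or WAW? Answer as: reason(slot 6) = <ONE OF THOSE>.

[0] BR needs rd=0 wr=0: ok; after: ALU=2 MUL=1 MEM=2 BR=0, R=8, W=2
[1] BR needs rd=0 wr=0: FU; after: ALU=2 MUL=1 MEM=2 BR=0, R=8, W=2
[2] ALU needs rd=2 wr=1: ok; after: ALU=1 MUL=1 MEM=2 BR=0, R=6, W=1
[3] MUL needs rd=2 wr=1: ok; after: ALU=1 MUL=0 MEM=2 BR=0, R=4, W=0
[4] MEM needs rd=2 wr=0: ok; after: ALU=1 MUL=0 MEM=1 BR=0, R=2, W=0
[5] ALU needs rd=2 wr=1: WR_PORT; after: ALU=1 MUL=0 MEM=1 BR=0, R=2, W=0
[6] MUL needs rd=2 wr=1: FU; after: ALU=1 MUL=0 MEM=1 BR=0, R=2, W=0
[7] ALU needs rd=2 wr=1: WR_PORT; after: ALU=1 MUL=0 MEM=1 BR=0, R=2, W=0

reason(slot 6) = FU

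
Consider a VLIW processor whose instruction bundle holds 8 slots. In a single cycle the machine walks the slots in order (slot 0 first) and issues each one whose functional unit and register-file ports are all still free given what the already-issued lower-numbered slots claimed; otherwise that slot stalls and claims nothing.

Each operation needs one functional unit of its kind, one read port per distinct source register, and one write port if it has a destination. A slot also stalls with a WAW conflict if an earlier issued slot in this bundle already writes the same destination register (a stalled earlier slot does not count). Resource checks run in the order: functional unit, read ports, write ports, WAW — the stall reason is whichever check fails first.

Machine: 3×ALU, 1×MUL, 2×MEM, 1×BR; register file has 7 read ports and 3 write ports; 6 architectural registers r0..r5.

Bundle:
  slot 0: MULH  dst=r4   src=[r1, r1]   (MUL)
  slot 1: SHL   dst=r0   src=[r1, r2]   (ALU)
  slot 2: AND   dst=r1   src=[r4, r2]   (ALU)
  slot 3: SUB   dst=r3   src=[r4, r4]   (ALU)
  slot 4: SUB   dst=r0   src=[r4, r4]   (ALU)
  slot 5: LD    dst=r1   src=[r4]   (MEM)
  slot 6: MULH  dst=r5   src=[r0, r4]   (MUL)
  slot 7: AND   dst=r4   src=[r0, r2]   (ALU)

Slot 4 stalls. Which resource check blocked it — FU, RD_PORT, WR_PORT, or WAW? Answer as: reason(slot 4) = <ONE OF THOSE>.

reason(slot 4) = WR_PORT

(0) want 1×MUL +1rd +1wr — yes → AL3|MU0|ME2|BR1|rd6|wr2
(1) want 1×ALU +2rd +1wr — yes → AL2|MU0|ME2|BR1|rd4|wr1
(2) want 1×ALU +2rd +1wr — yes → AL1|MU0|ME2|BR1|rd2|wr0
(3) want 1×ALU +1rd +1wr — WR_PORT → AL1|MU0|ME2|BR1|rd2|wr0
(4) want 1×ALU +1rd +1wr — WR_PORT → AL1|MU0|ME2|BR1|rd2|wr0
(5) want 1×MEM +1rd +1wr — WR_PORT → AL1|MU0|ME2|BR1|rd2|wr0
(6) want 1×MUL +2rd +1wr — FU → AL1|MU0|ME2|BR1|rd2|wr0
(7) want 1×ALU +2rd +1wr — WR_PORT → AL1|MU0|ME2|BR1|rd2|wr0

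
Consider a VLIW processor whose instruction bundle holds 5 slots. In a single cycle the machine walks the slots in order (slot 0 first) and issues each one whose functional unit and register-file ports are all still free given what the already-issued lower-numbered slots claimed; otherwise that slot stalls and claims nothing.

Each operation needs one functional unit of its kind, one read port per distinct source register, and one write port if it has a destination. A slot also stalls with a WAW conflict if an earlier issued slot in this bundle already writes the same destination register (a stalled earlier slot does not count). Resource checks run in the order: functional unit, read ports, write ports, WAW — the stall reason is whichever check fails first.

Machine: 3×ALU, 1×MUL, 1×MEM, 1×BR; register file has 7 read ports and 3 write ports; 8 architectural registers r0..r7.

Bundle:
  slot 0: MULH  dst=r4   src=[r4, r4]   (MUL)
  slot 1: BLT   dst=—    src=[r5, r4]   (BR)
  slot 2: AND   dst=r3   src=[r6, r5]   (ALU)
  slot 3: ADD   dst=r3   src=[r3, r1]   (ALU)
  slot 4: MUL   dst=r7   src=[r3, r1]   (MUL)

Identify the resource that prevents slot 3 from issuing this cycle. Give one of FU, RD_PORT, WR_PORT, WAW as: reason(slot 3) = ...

#0 MUL src=r4,r4 dispatched  <A:3 Mu:0 Ld:1 B:1 rd:6 wr:2>
#1 BR src=r5,r4 dispatched  <A:3 Mu:0 Ld:1 B:0 rd:4 wr:2>
#2 ALU src=r6,r5 dispatched  <A:2 Mu:0 Ld:1 B:0 rd:2 wr:1>
#3 ALU src=r3,r1 held:WAW  <A:2 Mu:0 Ld:1 B:0 rd:2 wr:1>
#4 MUL src=r3,r1 held:FU  <A:2 Mu:0 Ld:1 B:0 rd:2 wr:1>

reason(slot 3) = WAW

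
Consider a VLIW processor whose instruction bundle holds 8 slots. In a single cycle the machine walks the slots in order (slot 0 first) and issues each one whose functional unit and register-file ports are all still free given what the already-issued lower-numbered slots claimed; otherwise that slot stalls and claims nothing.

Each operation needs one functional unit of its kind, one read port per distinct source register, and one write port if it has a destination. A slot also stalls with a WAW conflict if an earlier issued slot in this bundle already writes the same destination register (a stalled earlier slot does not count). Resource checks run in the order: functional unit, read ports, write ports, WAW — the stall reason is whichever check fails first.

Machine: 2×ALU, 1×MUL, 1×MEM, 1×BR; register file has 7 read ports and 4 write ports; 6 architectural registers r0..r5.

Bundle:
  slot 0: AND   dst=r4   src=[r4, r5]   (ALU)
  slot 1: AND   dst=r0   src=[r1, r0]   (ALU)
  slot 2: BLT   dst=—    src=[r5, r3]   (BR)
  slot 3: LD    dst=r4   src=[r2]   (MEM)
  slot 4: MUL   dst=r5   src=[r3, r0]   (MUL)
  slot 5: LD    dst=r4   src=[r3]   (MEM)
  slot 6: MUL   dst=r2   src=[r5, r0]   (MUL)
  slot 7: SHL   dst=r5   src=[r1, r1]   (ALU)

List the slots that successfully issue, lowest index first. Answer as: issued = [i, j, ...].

#0 ALU src=r4,r5 dispatched  <A:1 Mu:1 Ld:1 B:1 rd:5 wr:3>
#1 ALU src=r1,r0 dispatched  <A:0 Mu:1 Ld:1 B:1 rd:3 wr:2>
#2 BR src=r5,r3 dispatched  <A:0 Mu:1 Ld:1 B:0 rd:1 wr:2>
#3 MEM src=r2 held:WAW  <A:0 Mu:1 Ld:1 B:0 rd:1 wr:2>
#4 MUL src=r3,r0 held:RD_PORT  <A:0 Mu:1 Ld:1 B:0 rd:1 wr:2>
#5 MEM src=r3 held:WAW  <A:0 Mu:1 Ld:1 B:0 rd:1 wr:2>
#6 MUL src=r5,r0 held:RD_PORT  <A:0 Mu:1 Ld:1 B:0 rd:1 wr:2>
#7 ALU src=r1,r1 held:FU  <A:0 Mu:1 Ld:1 B:0 rd:1 wr:2>

issued = [0, 1, 2]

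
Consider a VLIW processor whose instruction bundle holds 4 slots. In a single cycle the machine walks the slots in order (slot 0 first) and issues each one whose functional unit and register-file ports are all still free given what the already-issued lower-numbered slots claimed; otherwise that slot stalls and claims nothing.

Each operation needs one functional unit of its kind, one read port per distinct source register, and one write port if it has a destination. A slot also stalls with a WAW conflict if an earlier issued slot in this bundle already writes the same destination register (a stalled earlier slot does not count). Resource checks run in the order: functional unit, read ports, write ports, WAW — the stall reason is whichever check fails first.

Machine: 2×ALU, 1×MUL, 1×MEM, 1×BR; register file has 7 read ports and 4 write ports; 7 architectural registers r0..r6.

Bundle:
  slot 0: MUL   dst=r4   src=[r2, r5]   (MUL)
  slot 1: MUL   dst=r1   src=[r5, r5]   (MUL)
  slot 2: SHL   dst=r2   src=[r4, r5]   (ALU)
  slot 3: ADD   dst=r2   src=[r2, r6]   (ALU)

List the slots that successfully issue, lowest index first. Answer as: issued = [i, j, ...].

issued = [0, 2]

slot 0 (MUL): ISSUE — free A2,Mu0,Ld1,B1 rp5 wp3
slot 1 (MUL): stall FU — free A2,Mu0,Ld1,B1 rp5 wp3
slot 2 (ALU): ISSUE — free A1,Mu0,Ld1,B1 rp3 wp2
slot 3 (ALU): stall WAW — free A1,Mu0,Ld1,B1 rp3 wp2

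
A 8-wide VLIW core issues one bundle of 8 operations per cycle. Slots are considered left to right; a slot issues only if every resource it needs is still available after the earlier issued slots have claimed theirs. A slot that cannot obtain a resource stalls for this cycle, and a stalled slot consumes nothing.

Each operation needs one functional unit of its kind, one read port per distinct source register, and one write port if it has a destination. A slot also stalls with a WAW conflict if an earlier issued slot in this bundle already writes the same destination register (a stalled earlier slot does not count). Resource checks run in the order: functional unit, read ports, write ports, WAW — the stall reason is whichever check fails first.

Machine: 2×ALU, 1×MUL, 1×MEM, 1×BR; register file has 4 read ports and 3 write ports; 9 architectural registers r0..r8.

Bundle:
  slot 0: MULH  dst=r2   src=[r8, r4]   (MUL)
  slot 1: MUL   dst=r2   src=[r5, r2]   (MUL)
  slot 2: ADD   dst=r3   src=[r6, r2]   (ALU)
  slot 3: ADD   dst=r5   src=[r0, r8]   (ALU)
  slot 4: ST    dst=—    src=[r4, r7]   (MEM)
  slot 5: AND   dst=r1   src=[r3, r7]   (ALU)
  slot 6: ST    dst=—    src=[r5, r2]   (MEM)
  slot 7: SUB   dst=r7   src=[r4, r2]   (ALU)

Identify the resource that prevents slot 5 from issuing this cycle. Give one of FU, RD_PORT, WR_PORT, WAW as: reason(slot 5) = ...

reason(slot 5) = RD_PORT

[0] MUL needs rd=2 wr=1: ok; after: ALU=2 MUL=0 MEM=1 BR=1, R=2, W=2
[1] MUL needs rd=2 wr=1: FU; after: ALU=2 MUL=0 MEM=1 BR=1, R=2, W=2
[2] ALU needs rd=2 wr=1: ok; after: ALU=1 MUL=0 MEM=1 BR=1, R=0, W=1
[3] ALU needs rd=2 wr=1: RD_PORT; after: ALU=1 MUL=0 MEM=1 BR=1, R=0, W=1
[4] MEM needs rd=2 wr=0: RD_PORT; after: ALU=1 MUL=0 MEM=1 BR=1, R=0, W=1
[5] ALU needs rd=2 wr=1: RD_PORT; after: ALU=1 MUL=0 MEM=1 BR=1, R=0, W=1
[6] MEM needs rd=2 wr=0: RD_PORT; after: ALU=1 MUL=0 MEM=1 BR=1, R=0, W=1
[7] ALU needs rd=2 wr=1: RD_PORT; after: ALU=1 MUL=0 MEM=1 BR=1, R=0, W=1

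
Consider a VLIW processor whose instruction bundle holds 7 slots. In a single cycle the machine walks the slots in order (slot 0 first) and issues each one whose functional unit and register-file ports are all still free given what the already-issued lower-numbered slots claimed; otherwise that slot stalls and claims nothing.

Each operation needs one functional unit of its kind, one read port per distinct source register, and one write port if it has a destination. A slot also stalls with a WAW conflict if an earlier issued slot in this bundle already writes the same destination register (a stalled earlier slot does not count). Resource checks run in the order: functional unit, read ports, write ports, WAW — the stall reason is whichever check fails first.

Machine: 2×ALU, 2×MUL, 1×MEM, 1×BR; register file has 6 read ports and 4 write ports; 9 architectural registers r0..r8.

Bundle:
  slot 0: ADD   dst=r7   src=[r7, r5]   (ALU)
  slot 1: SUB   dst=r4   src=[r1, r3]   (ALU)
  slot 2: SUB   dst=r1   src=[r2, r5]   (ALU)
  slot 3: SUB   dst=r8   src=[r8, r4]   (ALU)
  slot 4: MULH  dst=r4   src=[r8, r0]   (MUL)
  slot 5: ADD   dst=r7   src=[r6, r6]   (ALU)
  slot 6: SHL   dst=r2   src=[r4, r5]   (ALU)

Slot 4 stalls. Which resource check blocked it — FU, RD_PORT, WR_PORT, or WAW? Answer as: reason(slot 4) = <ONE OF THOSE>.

reason(slot 4) = WAW

slot 0 (ALU): ISSUE — free A1,Mu2,Ld1,B1 rp4 wp3
slot 1 (ALU): ISSUE — free A0,Mu2,Ld1,B1 rp2 wp2
slot 2 (ALU): stall FU — free A0,Mu2,Ld1,B1 rp2 wp2
slot 3 (ALU): stall FU — free A0,Mu2,Ld1,B1 rp2 wp2
slot 4 (MUL): stall WAW — free A0,Mu2,Ld1,B1 rp2 wp2
slot 5 (ALU): stall FU — free A0,Mu2,Ld1,B1 rp2 wp2
slot 6 (ALU): stall FU — free A0,Mu2,Ld1,B1 rp2 wp2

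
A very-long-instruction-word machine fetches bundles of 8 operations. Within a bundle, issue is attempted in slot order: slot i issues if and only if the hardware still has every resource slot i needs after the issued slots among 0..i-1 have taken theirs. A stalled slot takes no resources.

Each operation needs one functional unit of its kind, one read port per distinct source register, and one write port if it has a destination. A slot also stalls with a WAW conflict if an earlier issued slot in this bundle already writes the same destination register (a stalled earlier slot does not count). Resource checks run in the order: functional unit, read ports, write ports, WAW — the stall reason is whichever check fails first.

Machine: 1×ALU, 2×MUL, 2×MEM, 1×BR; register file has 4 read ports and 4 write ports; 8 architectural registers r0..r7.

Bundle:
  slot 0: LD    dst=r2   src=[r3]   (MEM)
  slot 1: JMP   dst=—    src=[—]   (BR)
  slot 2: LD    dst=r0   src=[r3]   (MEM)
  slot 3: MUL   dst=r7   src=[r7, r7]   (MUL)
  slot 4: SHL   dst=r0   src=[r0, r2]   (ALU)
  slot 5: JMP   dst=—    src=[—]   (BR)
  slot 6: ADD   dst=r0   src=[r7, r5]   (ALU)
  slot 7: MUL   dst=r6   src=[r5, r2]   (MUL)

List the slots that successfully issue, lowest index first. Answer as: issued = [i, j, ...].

  0. MEM→r2 ⇒ go  {1A/2Mu/1Ld/1B | 3r 3w}
  1. BR ⇒ go  {1A/2Mu/1Ld/0B | 3r 3w}
  2. MEM→r0 ⇒ go  {1A/2Mu/0Ld/0B | 2r 2w}
  3. MUL→r7 ⇒ go  {1A/1Mu/0Ld/0B | 1r 1w}
  4. ALU→r0 ⇒ no(RD_PORT)  {1A/1Mu/0Ld/0B | 1r 1w}
  5. BR ⇒ no(FU)  {1A/1Mu/0Ld/0B | 1r 1w}
  6. ALU→r0 ⇒ no(RD_PORT)  {1A/1Mu/0Ld/0B | 1r 1w}
  7. MUL→r6 ⇒ no(RD_PORT)  {1A/1Mu/0Ld/0B | 1r 1w}

issued = [0, 1, 2, 3]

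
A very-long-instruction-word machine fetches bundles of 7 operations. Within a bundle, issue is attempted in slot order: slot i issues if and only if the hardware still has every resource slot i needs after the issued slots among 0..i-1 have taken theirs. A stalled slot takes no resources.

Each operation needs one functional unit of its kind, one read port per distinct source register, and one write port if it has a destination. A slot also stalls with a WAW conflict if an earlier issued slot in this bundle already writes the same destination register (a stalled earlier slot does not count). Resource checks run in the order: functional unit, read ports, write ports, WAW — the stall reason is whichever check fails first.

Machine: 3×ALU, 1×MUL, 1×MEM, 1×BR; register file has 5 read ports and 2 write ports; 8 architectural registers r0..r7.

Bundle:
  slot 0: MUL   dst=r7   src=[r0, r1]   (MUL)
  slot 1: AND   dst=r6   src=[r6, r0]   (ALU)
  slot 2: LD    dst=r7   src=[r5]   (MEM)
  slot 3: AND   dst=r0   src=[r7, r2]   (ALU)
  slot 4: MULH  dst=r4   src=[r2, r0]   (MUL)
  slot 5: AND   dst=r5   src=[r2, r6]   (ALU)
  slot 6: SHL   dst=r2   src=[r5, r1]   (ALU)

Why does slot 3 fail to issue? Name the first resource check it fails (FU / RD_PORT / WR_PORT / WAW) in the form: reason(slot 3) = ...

#0 MUL src=r0,r1 dispatched  <A:3 Mu:0 Ld:1 B:1 rd:3 wr:1>
#1 ALU src=r6,r0 dispatched  <A:2 Mu:0 Ld:1 B:1 rd:1 wr:0>
#2 MEM src=r5 held:WR_PORT  <A:2 Mu:0 Ld:1 B:1 rd:1 wr:0>
#3 ALU src=r7,r2 held:RD_PORT  <A:2 Mu:0 Ld:1 B:1 rd:1 wr:0>
#4 MUL src=r2,r0 held:FU  <A:2 Mu:0 Ld:1 B:1 rd:1 wr:0>
#5 ALU src=r2,r6 held:RD_PORT  <A:2 Mu:0 Ld:1 B:1 rd:1 wr:0>
#6 ALU src=r5,r1 held:RD_PORT  <A:2 Mu:0 Ld:1 B:1 rd:1 wr:0>

reason(slot 3) = RD_PORT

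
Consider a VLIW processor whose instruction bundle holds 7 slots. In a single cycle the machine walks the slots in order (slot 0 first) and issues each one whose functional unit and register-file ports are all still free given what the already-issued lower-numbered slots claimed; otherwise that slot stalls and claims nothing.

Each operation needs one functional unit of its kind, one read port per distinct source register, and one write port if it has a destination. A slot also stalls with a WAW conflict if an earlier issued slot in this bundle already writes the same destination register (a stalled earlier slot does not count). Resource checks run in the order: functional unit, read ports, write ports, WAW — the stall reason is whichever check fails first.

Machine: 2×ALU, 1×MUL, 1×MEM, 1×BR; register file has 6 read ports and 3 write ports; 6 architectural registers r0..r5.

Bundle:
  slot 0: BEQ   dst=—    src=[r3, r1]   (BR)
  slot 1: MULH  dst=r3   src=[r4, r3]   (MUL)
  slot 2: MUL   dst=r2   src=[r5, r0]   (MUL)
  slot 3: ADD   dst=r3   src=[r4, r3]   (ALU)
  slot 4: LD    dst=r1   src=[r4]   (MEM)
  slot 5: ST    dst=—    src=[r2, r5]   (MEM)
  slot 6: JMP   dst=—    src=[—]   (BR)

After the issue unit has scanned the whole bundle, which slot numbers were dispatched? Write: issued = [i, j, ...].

issued = [0, 1, 4]

  0. BR ⇒ go  {2A/1Mu/1Ld/0B | 4r 3w}
  1. MUL→r3 ⇒ go  {2A/0Mu/1Ld/0B | 2r 2w}
  2. MUL→r2 ⇒ no(FU)  {2A/0Mu/1Ld/0B | 2r 2w}
  3. ALU→r3 ⇒ no(WAW)  {2A/0Mu/1Ld/0B | 2r 2w}
  4. MEM→r1 ⇒ go  {2A/0Mu/0Ld/0B | 1r 1w}
  5. MEM ⇒ no(FU)  {2A/0Mu/0Ld/0B | 1r 1w}
  6. BR ⇒ no(FU)  {2A/0Mu/0Ld/0B | 1r 1w}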